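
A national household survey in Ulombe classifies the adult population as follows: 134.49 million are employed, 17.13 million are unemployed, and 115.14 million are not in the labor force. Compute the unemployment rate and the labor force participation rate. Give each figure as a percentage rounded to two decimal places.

Labor force = employed + unemployed = 134.49 + 17.13 = 151.62 million.
Working-age population = 151.62 + 115.14 = 266.76 million.
Unemployment rate = 17.13 / 151.62 = 11.30%.
Labor force participation rate = 151.62 / 266.76 = 56.84%.

Unemployment rate ≈ 11.30%; labor force participation rate ≈ 56.84%.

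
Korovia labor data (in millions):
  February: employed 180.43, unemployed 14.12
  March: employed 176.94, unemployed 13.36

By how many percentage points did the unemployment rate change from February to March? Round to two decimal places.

The unemployment rate changed by −0.24 percentage points.

February: labor force = 180.43 + 14.12 = 194.55; u = 14.12/194.55 = 7.26%.
March: labor force = 176.94 + 13.36 = 190.30; u = 13.36/190.30 = 7.02%.
Change = 7.02% − 7.26% = −0.24 pp.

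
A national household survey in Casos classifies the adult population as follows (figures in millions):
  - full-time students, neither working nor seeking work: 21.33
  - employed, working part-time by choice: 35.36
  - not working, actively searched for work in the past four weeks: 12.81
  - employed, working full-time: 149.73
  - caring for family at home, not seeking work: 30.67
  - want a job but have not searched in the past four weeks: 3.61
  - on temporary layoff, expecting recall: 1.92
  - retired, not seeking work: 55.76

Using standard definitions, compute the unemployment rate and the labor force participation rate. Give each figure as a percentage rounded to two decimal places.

Employed = 35.36 + 149.73 = 185.09 million.
Unemployed = 12.81 + 1.92 = 14.73 million (jobless and actively searching, or on temporary layoff).
Labor force = 185.09 + 14.73 = 199.82 million.
Not in labor force = 21.33 + 30.67 + 3.61 + 55.76 = 111.37 million (those not working and not actively searching are outside the labor force — including those who want a job but have given up searching).
Civilian working-age population = 199.82 + 111.37 = 311.19 million.
Unemployment rate = 14.73 / 199.82 = 7.37%.
Labor force participation rate = 199.82 / 311.19 = 64.21%.

Unemployment rate ≈ 7.37%; labor force participation rate ≈ 64.21%.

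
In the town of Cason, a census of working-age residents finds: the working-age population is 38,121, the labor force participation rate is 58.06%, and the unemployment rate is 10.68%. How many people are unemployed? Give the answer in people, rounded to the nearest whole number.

Labor force = 0.5806 × 38,121 = 22,133.
Unemployed = 0.1068 × 22,133 ≈ 2,364.

About 2,364 are unemployed.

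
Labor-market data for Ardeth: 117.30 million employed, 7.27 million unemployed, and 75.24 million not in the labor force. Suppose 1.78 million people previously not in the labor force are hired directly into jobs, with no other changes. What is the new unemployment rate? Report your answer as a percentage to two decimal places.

Initially, labor force = 117.30 + 7.27 = 124.57 million, so u = 7.27/124.57 = 5.84%.
After the change, employed and labor force both rise by 1.78; unemployed unchanged → E = 119.08, U = 7.27, labor force = 126.35 million.
New unemployment rate = 7.27 / 126.35 = 5.75%.

New unemployment rate ≈ 5.75%.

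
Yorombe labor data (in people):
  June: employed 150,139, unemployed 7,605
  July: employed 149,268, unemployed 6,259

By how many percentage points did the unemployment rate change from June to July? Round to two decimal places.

The unemployment rate changed by −0.80 percentage points.

June: labor force = 150,139 + 7,605 = 157,744; u = 7,605/157,744 = 4.82%.
July: labor force = 149,268 + 6,259 = 155,527; u = 6,259/155,527 = 4.02%.
Change = 4.02% − 4.82% = −0.80 pp.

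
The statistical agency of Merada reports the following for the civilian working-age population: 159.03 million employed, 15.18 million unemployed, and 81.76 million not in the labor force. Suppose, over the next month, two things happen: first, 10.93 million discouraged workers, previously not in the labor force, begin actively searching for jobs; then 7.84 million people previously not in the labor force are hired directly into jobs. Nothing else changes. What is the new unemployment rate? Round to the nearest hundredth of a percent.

Initially, labor force = 159.03 + 15.18 = 174.21 million, so u = 15.18/174.21 = 8.71%.
After the first change, unemployed and labor force both rise by 10.93 → E = 159.03, U = 26.11, labor force = 185.14 million.
After the second change, employed and labor force both rise by 7.84; unemployed unchanged → E = 166.87, U = 26.11, labor force = 192.98 million.
New unemployment rate = 26.11 / 192.98 = 13.53%.

New unemployment rate ≈ 13.53%.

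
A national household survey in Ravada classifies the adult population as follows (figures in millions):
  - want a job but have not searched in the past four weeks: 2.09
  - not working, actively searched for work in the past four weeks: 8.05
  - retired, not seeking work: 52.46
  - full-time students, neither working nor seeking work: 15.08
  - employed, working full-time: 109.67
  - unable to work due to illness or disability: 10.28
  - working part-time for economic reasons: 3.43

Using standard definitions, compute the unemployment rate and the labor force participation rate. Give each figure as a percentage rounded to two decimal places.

Unemployment rate ≈ 6.64%; labor force participation rate ≈ 60.26%.

Employed = 109.67 + 3.43 = 113.10 million (anyone who worked, including part-time for economic reasons, counts as employed).
Unemployed = 8.05 million.
Labor force = 113.10 + 8.05 = 121.15 million.
Not in labor force = 2.09 + 52.46 + 15.08 + 10.28 = 79.91 million (those not working and not actively searching are outside the labor force — including those who want a job but have given up searching).
Civilian working-age population = 121.15 + 79.91 = 201.06 million.
Unemployment rate = 8.05 / 121.15 = 6.64%.
Labor force participation rate = 121.15 / 201.06 = 60.26%.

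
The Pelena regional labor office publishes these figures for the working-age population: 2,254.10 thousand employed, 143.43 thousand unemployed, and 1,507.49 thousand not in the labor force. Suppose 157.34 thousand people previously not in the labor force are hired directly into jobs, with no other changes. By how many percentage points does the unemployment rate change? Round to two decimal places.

The unemployment rate changes by −0.37 percentage points.

Initially, labor force = 2,254.10 + 143.43 = 2,397.53 thousand, so u = 143.43/2,397.53 = 5.98%.
After the change, employed and labor force both rise by 157.34; unemployed unchanged → E = 2,411.44, U = 143.43, labor force = 2,554.87 thousand.
New unemployment rate = 143.43 / 2,554.87 = 5.61%.
Change = 5.61% − 5.98% = −0.37 percentage points.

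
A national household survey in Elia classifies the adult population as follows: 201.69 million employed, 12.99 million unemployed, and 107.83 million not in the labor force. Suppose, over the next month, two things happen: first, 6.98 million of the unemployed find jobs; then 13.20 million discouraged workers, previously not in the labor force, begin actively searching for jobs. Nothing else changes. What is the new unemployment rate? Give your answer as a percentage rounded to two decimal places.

New unemployment rate ≈ 8.43%.

Initially, labor force = 201.69 + 12.99 = 214.68 million, so u = 12.99/214.68 = 6.05%.
After the first change, unemployed falls and employed rises by 6.98; labor force unchanged → E = 208.67, U = 6.01, labor force = 214.68 million.
After the second change, unemployed and labor force both rise by 13.20 → E = 208.67, U = 19.21, labor force = 227.88 million.
New unemployment rate = 19.21 / 227.88 = 8.43%.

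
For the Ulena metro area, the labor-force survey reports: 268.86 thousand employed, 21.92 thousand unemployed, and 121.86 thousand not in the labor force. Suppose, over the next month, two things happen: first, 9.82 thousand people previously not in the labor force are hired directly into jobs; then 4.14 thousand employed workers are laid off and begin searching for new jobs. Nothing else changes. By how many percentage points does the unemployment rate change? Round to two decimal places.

Initially, labor force = 268.86 + 21.92 = 290.78 thousand, so u = 21.92/290.78 = 7.54%.
After the first change, employed and labor force both rise by 9.82; unemployed unchanged → E = 278.68, U = 21.92, labor force = 300.60 thousand.
After the second change, employed falls and unemployed rises by 4.14; labor force unchanged → E = 274.54, U = 26.06, labor force = 300.60 thousand.
New unemployment rate = 26.06 / 300.60 = 8.67%.
Change = 8.67% − 7.54% = +1.13 percentage points.

The unemployment rate changes by +1.13 percentage points.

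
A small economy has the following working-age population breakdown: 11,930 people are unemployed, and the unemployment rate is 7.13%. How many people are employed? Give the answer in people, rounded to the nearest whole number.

About 155,391 are employed.

Labor force = U / u = 11,930 / 0.0713 ≈ 167,321.
Employed = labor force − unemployed = 167,321 − 11,930 = 155,391.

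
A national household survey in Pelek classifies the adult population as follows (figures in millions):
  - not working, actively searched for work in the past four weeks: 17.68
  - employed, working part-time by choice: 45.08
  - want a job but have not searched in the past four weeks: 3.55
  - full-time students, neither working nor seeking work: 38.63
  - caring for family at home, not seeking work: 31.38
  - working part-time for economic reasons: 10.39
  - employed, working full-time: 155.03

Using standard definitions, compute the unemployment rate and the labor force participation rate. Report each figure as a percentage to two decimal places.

Employed = 45.08 + 10.39 + 155.03 = 210.50 million (anyone who worked, including part-time for economic reasons, counts as employed).
Unemployed = 17.68 million.
Labor force = 210.50 + 17.68 = 228.18 million.
Not in labor force = 3.55 + 38.63 + 31.38 = 73.56 million (those not working and not actively searching are outside the labor force — including those who want a job but have given up searching).
Civilian working-age population = 228.18 + 73.56 = 301.74 million.
Unemployment rate = 17.68 / 228.18 = 7.75%.
Labor force participation rate = 228.18 / 301.74 = 75.62%.

Unemployment rate ≈ 7.75%; labor force participation rate ≈ 75.62%.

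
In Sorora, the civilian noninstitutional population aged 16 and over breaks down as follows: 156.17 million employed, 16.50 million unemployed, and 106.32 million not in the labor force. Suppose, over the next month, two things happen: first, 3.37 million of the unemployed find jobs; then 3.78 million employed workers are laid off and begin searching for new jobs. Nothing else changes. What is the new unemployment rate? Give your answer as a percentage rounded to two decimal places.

Initially, labor force = 156.17 + 16.50 = 172.67 million, so u = 16.50/172.67 = 9.56%.
After the first change, unemployed falls and employed rises by 3.37; labor force unchanged → E = 159.54, U = 13.13, labor force = 172.67 million.
After the second change, employed falls and unemployed rises by 3.78; labor force unchanged → E = 155.76, U = 16.91, labor force = 172.67 million.
New unemployment rate = 16.91 / 172.67 = 9.79%.

New unemployment rate ≈ 9.79%.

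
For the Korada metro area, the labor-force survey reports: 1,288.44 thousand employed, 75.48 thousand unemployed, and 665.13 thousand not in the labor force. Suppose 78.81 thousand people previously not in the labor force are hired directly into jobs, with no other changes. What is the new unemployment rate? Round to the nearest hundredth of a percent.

Initially, labor force = 1,288.44 + 75.48 = 1,363.92 thousand, so u = 75.48/1,363.92 = 5.53%.
After the change, employed and labor force both rise by 78.81; unemployed unchanged → E = 1,367.25, U = 75.48, labor force = 1,442.73 thousand.
New unemployment rate = 75.48 / 1,442.73 = 5.23%.

New unemployment rate ≈ 5.23%.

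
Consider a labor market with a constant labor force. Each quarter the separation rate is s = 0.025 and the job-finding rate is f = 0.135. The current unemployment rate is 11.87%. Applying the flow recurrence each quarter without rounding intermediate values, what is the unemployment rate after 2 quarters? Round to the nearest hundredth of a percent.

With a fixed labor force, u_{t+1} = u_t + s·(1−u_t) − f·u_t = u_t·(1−s−f) + s.
Here 1−s−f = 0.840 and s = 0.025.
u_1 = 0.118700 × 0.840 + 0.025 = 0.124708.
u_2 = 0.124708 × 0.840 + 0.025 = 0.129755.

Unemployment rate after two quarters ≈ 12.98%.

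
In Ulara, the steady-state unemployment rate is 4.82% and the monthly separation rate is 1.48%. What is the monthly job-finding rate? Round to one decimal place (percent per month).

Job-finding rate ≈ 29.2% per month.

From u* = s/(s+f): f = s·(1−u)/u.
f = 1.48 × (1 − 0.0482) / 0.0482 = 1.4087 / 0.0482 ≈ 29.2% per month.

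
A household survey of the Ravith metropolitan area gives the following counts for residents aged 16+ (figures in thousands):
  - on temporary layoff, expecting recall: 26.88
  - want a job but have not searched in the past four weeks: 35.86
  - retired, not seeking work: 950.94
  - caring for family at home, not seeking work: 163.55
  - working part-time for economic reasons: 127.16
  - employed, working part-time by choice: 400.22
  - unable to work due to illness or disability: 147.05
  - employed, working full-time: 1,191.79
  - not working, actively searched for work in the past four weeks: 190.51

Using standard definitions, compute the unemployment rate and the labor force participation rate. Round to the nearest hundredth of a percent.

Employed = 127.16 + 400.22 + 1,191.79 = 1,719.17 thousand (anyone who worked, including part-time for economic reasons, counts as employed).
Unemployed = 26.88 + 190.51 = 217.39 thousand (jobless and actively searching, or on temporary layoff).
Labor force = 1,719.17 + 217.39 = 1,936.56 thousand.
Not in labor force = 35.86 + 950.94 + 163.55 + 147.05 = 1,297.40 thousand (those not working and not actively searching are outside the labor force — including those who want a job but have given up searching).
Civilian working-age population = 1,936.56 + 1,297.40 = 3,233.96 thousand.
Unemployment rate = 217.39 / 1,936.56 = 11.23%.
Labor force participation rate = 1,936.56 / 3,233.96 = 59.88%.

Unemployment rate ≈ 11.23%; labor force participation rate ≈ 59.88%.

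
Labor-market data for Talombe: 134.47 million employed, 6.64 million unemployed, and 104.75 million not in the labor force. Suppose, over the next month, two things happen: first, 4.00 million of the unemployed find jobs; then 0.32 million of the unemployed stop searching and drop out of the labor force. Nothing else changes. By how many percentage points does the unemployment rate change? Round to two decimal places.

Initially, labor force = 134.47 + 6.64 = 141.11 million, so u = 6.64/141.11 = 4.71%.
After the first change, unemployed falls and employed rises by 4.00; labor force unchanged → E = 138.47, U = 2.64, labor force = 141.11 million.
After the second change, unemployed and labor force both fall by 0.32 → E = 138.47, U = 2.32, labor force = 140.79 million.
New unemployment rate = 2.32 / 140.79 = 1.65%.
Change = 1.65% − 4.71% = −3.06 percentage points.

The unemployment rate changes by −3.06 percentage points.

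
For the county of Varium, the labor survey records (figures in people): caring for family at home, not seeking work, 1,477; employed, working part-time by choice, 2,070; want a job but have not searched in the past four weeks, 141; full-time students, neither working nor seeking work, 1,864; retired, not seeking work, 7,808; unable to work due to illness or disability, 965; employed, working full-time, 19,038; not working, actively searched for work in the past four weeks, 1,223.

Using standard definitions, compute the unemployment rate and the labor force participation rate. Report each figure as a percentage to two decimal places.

Employed = 2,070 + 19,038 = 21,108.
Unemployed = 1,223.
Labor force = 21,108 + 1,223 = 22,331.
Not in labor force = 1,477 + 141 + 1,864 + 7,808 + 965 = 12,255 (those not working and not actively searching are outside the labor force — including those who want a job but have given up searching).
Civilian working-age population = 22,331 + 12,255 = 34,586.
Unemployment rate = 1,223 / 22,331 = 5.48%.
Labor force participation rate = 22,331 / 34,586 = 64.57%.

Unemployment rate ≈ 5.48%; labor force participation rate ≈ 64.57%.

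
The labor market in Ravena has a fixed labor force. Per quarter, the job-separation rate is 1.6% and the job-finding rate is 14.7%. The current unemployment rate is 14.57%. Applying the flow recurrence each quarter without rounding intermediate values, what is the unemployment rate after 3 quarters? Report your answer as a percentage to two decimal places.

Unemployment rate after three quarters ≈ 12.60%.

With a fixed labor force, u_{t+1} = u_t + s·(1−u_t) − f·u_t = u_t·(1−s−f) + s.
Here 1−s−f = 0.837 and s = 0.016.
u_1 = 0.145700 × 0.837 + 0.016 = 0.137951.
u_2 = 0.137951 × 0.837 + 0.016 = 0.131465.
u_3 = 0.131465 × 0.837 + 0.016 = 0.126036.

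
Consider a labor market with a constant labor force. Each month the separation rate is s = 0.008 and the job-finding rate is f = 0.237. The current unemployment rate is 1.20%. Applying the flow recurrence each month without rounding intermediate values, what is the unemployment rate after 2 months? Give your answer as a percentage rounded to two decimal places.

Unemployment rate after two months ≈ 2.09%.

With a fixed labor force, u_{t+1} = u_t + s·(1−u_t) − f·u_t = u_t·(1−s−f) + s.
Here 1−s−f = 0.755 and s = 0.008.
u_1 = 0.012000 × 0.755 + 0.008 = 0.017060.
u_2 = 0.017060 × 0.755 + 0.008 = 0.020880.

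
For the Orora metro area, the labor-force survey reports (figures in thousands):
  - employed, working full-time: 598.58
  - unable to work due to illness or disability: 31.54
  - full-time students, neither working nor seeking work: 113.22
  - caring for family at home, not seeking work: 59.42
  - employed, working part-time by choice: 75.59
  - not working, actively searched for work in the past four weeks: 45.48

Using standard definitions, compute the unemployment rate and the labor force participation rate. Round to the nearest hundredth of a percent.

Unemployment rate ≈ 6.32%; labor force participation rate ≈ 77.90%.

Employed = 598.58 + 75.59 = 674.17 thousand.
Unemployed = 45.48 thousand.
Labor force = 674.17 + 45.48 = 719.65 thousand.
Not in labor force = 31.54 + 113.22 + 59.42 = 204.18 thousand (those not working and not actively searching are outside the labor force).
Civilian working-age population = 719.65 + 204.18 = 923.83 thousand.
Unemployment rate = 45.48 / 719.65 = 6.32%.
Labor force participation rate = 719.65 / 923.83 = 77.90%.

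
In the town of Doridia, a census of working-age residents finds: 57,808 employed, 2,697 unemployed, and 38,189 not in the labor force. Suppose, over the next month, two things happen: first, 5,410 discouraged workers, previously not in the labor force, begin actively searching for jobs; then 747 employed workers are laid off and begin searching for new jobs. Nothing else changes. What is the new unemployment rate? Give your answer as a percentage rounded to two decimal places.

New unemployment rate ≈ 13.43%.

Initially, labor force = 57,808 + 2,697 = 60,505, so u = 2,697/60,505 = 4.46%.
After the first change, unemployed and labor force both rise by 5,410 → E = 57,808, U = 8,107, labor force = 65,915.
After the second change, employed falls and unemployed rises by 747; labor force unchanged → E = 57,061, U = 8,854, labor force = 65,915.
New unemployment rate = 8,854 / 65,915 = 13.43%.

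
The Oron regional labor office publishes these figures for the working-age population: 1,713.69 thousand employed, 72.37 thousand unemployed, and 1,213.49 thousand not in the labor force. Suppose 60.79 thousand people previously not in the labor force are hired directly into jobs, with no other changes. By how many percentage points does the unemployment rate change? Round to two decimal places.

The unemployment rate changes by −0.13 percentage points.

Initially, labor force = 1,713.69 + 72.37 = 1,786.06 thousand, so u = 72.37/1,786.06 = 4.05%.
After the change, employed and labor force both rise by 60.79; unemployed unchanged → E = 1,774.48, U = 72.37, labor force = 1,846.85 thousand.
New unemployment rate = 72.37 / 1,846.85 = 3.92%.
Change = 3.92% − 4.05% = −0.13 percentage points.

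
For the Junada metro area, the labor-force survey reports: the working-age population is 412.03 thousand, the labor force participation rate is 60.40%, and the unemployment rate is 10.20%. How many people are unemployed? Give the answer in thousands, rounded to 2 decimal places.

Labor force = 0.6040 × 412.03 = 248.87 thousand.
Unemployed = 0.1020 × 248.87 ≈ 25.38 thousand.

About 25.38 thousand are unemployed.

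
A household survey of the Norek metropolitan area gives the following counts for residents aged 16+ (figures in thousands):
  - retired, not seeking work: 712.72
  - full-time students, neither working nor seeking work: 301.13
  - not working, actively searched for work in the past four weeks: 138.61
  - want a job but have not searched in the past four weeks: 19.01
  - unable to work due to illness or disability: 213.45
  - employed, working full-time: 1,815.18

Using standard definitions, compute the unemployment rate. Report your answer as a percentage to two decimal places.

Unemployment rate ≈ 7.09%.

Employed = 1,815.18 thousand.
Unemployed = 138.61 thousand.
Labor force = 1,815.18 + 138.61 = 1,953.79 thousand.
Unemployment rate = 138.61 / 1,953.79 = 7.09%.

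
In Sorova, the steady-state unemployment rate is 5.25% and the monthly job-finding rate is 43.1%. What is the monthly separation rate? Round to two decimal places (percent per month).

From u* = s/(s+f): s = u·f/(1−u).
s = 0.0525 × 43.1 / (1 − 0.0525) = 2.2628 / 0.9475 ≈ 2.39% per month.

Separation rate ≈ 2.39% per month.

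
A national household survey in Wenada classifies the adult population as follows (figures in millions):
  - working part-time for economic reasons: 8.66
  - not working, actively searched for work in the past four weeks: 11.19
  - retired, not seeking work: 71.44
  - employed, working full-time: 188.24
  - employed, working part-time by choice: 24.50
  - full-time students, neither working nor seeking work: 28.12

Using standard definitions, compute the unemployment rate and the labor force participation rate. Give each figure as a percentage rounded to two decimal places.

Unemployment rate ≈ 4.81%; labor force participation rate ≈ 70.03%.

Employed = 8.66 + 188.24 + 24.50 = 221.40 million (anyone who worked, including part-time for economic reasons, counts as employed).
Unemployed = 11.19 million.
Labor force = 221.40 + 11.19 = 232.59 million.
Not in labor force = 71.44 + 28.12 = 99.56 million (those not working and not actively searching are outside the labor force).
Civilian working-age population = 232.59 + 99.56 = 332.15 million.
Unemployment rate = 11.19 / 232.59 = 4.81%.
Labor force participation rate = 232.59 / 332.15 = 70.03%.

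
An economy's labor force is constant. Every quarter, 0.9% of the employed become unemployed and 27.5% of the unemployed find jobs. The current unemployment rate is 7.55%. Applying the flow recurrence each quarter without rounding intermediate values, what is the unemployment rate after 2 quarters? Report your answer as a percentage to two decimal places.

With a fixed labor force, u_{t+1} = u_t + s·(1−u_t) − f·u_t = u_t·(1−s−f) + s.
Here 1−s−f = 0.716 and s = 0.009.
u_1 = 0.075500 × 0.716 + 0.009 = 0.063058.
u_2 = 0.063058 × 0.716 + 0.009 = 0.054150.

Unemployment rate after two quarters ≈ 5.41%.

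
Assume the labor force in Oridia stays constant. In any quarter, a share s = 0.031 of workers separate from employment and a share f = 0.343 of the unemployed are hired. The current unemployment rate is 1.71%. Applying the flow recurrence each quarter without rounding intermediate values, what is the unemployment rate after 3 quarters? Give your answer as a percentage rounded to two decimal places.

With a fixed labor force, u_{t+1} = u_t + s·(1−u_t) − f·u_t = u_t·(1−s−f) + s.
Here 1−s−f = 0.626 and s = 0.031.
u_1 = 0.017100 × 0.626 + 0.031 = 0.041705.
u_2 = 0.041705 × 0.626 + 0.031 = 0.057107.
u_3 = 0.057107 × 0.626 + 0.031 = 0.066749.

Unemployment rate after three quarters ≈ 6.67%.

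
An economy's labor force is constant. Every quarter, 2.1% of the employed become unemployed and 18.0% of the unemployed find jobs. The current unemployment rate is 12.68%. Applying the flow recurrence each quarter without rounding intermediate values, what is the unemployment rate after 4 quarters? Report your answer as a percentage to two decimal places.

With a fixed labor force, u_{t+1} = u_t + s·(1−u_t) − f·u_t = u_t·(1−s−f) + s.
Here 1−s−f = 0.799 and s = 0.021.
u_1 = 0.126800 × 0.799 + 0.021 = 0.122313.
u_2 = 0.122313 × 0.799 + 0.021 = 0.118728.
u_3 = 0.118728 × 0.799 + 0.021 = 0.115864.
u_4 = 0.115864 × 0.799 + 0.021 = 0.113575.

Unemployment rate after four quarters ≈ 11.36%.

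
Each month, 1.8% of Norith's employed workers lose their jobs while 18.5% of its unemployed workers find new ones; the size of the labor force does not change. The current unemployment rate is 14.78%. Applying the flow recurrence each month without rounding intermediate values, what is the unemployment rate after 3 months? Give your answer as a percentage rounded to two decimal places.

With a fixed labor force, u_{t+1} = u_t + s·(1−u_t) − f·u_t = u_t·(1−s−f) + s.
Here 1−s−f = 0.797 and s = 0.018.
u_1 = 0.147800 × 0.797 + 0.018 = 0.135797.
u_2 = 0.135797 × 0.797 + 0.018 = 0.126230.
u_3 = 0.126230 × 0.797 + 0.018 = 0.118605.

Unemployment rate after three months ≈ 11.86%.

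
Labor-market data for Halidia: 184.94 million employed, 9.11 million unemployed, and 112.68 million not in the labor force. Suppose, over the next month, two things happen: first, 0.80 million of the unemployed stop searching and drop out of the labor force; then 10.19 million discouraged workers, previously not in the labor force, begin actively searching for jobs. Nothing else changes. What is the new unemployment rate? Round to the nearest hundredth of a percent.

New unemployment rate ≈ 9.09%.

Initially, labor force = 184.94 + 9.11 = 194.05 million, so u = 9.11/194.05 = 4.69%.
After the first change, unemployed and labor force both fall by 0.80 → E = 184.94, U = 8.31, labor force = 193.25 million.
After the second change, unemployed and labor force both rise by 10.19 → E = 184.94, U = 18.50, labor force = 203.44 million.
New unemployment rate = 18.50 / 203.44 = 9.09%.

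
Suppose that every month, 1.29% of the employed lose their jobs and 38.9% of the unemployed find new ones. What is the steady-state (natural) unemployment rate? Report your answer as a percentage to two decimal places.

At steady state the flows balance: s·E = f·U, so U/(E+U) = s/(s+f).
u* = 1.29 / (1.29 + 38.9) = 1.29 / 40.19 = 3.21%.

Steady-state unemployment rate ≈ 3.21%.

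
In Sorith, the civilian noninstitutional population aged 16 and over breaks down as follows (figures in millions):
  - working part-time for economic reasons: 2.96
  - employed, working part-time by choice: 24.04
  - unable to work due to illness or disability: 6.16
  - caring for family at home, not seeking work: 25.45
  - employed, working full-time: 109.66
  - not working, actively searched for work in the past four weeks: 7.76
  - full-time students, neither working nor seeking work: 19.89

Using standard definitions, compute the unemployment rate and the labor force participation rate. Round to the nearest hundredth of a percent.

Unemployment rate ≈ 5.37%; labor force participation rate ≈ 73.71%.

Employed = 2.96 + 24.04 + 109.66 = 136.66 million (anyone who worked, including part-time for economic reasons, counts as employed).
Unemployed = 7.76 million.
Labor force = 136.66 + 7.76 = 144.42 million.
Not in labor force = 6.16 + 25.45 + 19.89 = 51.50 million (those not working and not actively searching are outside the labor force).
Civilian working-age population = 144.42 + 51.50 = 195.92 million.
Unemployment rate = 7.76 / 144.42 = 5.37%.
Labor force participation rate = 144.42 / 195.92 = 73.71%.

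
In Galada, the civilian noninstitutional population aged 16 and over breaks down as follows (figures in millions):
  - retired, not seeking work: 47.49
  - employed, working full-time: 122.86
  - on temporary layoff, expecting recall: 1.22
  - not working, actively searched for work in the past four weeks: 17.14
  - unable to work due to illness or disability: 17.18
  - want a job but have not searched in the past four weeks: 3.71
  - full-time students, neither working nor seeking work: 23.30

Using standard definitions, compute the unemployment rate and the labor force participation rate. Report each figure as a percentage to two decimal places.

Employed = 122.86 million.
Unemployed = 1.22 + 17.14 = 18.36 million (jobless and actively searching, or on temporary layoff).
Labor force = 122.86 + 18.36 = 141.22 million.
Not in labor force = 47.49 + 17.18 + 3.71 + 23.30 = 91.68 million (those not working and not actively searching are outside the labor force — including those who want a job but have given up searching).
Civilian working-age population = 141.22 + 91.68 = 232.90 million.
Unemployment rate = 18.36 / 141.22 = 13.00%.
Labor force participation rate = 141.22 / 232.90 = 60.64%.

Unemployment rate ≈ 13.00%; labor force participation rate ≈ 60.64%.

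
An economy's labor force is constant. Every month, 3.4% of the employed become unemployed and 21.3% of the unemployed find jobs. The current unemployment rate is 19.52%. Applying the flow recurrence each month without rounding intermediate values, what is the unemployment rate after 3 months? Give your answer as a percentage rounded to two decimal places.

With a fixed labor force, u_{t+1} = u_t + s·(1−u_t) − f·u_t = u_t·(1−s−f) + s.
Here 1−s−f = 0.753 and s = 0.034.
u_1 = 0.195200 × 0.753 + 0.034 = 0.180986.
u_2 = 0.180986 × 0.753 + 0.034 = 0.170282.
u_3 = 0.170282 × 0.753 + 0.034 = 0.162222.

Unemployment rate after three months ≈ 16.22%.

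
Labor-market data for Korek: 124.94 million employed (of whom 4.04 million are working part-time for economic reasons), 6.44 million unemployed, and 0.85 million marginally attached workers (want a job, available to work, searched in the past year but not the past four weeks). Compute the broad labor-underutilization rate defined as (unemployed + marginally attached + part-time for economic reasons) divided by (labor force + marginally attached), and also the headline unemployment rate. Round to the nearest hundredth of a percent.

Broad underutilization rate ≈ 8.57%; headline unemployment rate ≈ 4.90%.

Labor force = 124.94 + 6.44 = 131.38 million.
Numerator = 6.44 + 0.85 + 4.04 = 11.33 million.
Denominator = 131.38 + 0.85 = 132.23 million.
Broad rate = 11.33 / 132.23 = 8.57%.
Headline unemployment rate = 6.44 / 131.38 = 4.90%.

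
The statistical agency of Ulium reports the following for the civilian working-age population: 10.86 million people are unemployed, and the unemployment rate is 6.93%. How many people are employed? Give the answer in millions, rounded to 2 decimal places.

Labor force = U / u = 10.86 / 0.0693 ≈ 156.71 million.
Employed = labor force − unemployed = 156.71 − 10.86 = 145.85 million.

About 145.85 million are employed.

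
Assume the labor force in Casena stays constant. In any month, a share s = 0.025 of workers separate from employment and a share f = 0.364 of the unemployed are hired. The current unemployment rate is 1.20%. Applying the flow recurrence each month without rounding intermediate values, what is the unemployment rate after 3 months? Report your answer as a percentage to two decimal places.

With a fixed labor force, u_{t+1} = u_t + s·(1−u_t) − f·u_t = u_t·(1−s−f) + s.
Here 1−s−f = 0.611 and s = 0.025.
u_1 = 0.012000 × 0.611 + 0.025 = 0.032332.
u_2 = 0.032332 × 0.611 + 0.025 = 0.044755.
u_3 = 0.044755 × 0.611 + 0.025 = 0.052345.

Unemployment rate after three months ≈ 5.23%.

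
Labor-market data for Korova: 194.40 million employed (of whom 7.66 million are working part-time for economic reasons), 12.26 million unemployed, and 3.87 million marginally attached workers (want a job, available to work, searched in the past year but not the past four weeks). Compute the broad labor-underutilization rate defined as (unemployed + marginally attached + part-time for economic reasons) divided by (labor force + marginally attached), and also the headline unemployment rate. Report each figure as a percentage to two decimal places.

Broad underutilization rate ≈ 11.30%; headline unemployment rate ≈ 5.93%.

Labor force = 194.40 + 12.26 = 206.66 million.
Numerator = 12.26 + 3.87 + 7.66 = 23.79 million.
Denominator = 206.66 + 3.87 = 210.53 million.
Broad rate = 23.79 / 210.53 = 11.30%.
Headline unemployment rate = 12.26 / 206.66 = 5.93%.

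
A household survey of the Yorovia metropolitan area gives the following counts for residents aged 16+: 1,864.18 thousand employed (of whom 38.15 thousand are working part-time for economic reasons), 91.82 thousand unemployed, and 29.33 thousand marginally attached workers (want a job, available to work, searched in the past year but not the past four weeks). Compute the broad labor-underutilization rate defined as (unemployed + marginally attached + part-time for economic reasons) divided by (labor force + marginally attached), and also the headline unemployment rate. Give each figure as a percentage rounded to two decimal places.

Labor force = 1,864.18 + 91.82 = 1,956.00 thousand.
Numerator = 91.82 + 29.33 + 38.15 = 159.30 thousand.
Denominator = 1,956.00 + 29.33 = 1,985.33 thousand.
Broad rate = 159.30 / 1,985.33 = 8.02%.
Headline unemployment rate = 91.82 / 1,956.00 = 4.69%.

Broad underutilization rate ≈ 8.02%; headline unemployment rate ≈ 4.69%.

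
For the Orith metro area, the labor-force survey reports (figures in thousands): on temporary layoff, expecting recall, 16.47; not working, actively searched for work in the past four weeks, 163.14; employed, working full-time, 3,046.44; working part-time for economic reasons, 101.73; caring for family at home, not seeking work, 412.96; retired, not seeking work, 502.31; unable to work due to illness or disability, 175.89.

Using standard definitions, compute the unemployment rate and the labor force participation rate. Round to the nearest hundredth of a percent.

Employed = 3,046.44 + 101.73 = 3,148.17 thousand (anyone who worked, including part-time for economic reasons, counts as employed).
Unemployed = 16.47 + 163.14 = 179.61 thousand (jobless and actively searching, or on temporary layoff).
Labor force = 3,148.17 + 179.61 = 3,327.78 thousand.
Not in labor force = 412.96 + 502.31 + 175.89 = 1,091.16 thousand (those not working and not actively searching are outside the labor force).
Civilian working-age population = 3,327.78 + 1,091.16 = 4,418.94 thousand.
Unemployment rate = 179.61 / 3,327.78 = 5.40%.
Labor force participation rate = 3,327.78 / 4,418.94 = 75.31%.

Unemployment rate ≈ 5.40%; labor force participation rate ≈ 75.31%.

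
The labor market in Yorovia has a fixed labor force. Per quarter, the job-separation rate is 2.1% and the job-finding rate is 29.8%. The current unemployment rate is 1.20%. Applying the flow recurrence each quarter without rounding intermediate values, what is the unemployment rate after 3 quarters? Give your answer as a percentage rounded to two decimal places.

With a fixed labor force, u_{t+1} = u_t + s·(1−u_t) − f·u_t = u_t·(1−s−f) + s.
Here 1−s−f = 0.681 and s = 0.021.
u_1 = 0.012000 × 0.681 + 0.021 = 0.029172.
u_2 = 0.029172 × 0.681 + 0.021 = 0.040866.
u_3 = 0.040866 × 0.681 + 0.021 = 0.048830.

Unemployment rate after three quarters ≈ 4.88%.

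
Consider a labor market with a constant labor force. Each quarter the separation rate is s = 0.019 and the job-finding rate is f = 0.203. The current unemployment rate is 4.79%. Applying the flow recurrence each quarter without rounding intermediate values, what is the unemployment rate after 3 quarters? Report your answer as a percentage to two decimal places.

Unemployment rate after three quarters ≈ 6.78%.

With a fixed labor force, u_{t+1} = u_t + s·(1−u_t) − f·u_t = u_t·(1−s−f) + s.
Here 1−s−f = 0.778 and s = 0.019.
u_1 = 0.047900 × 0.778 + 0.019 = 0.056266.
u_2 = 0.056266 × 0.778 + 0.019 = 0.062775.
u_3 = 0.062775 × 0.778 + 0.019 = 0.067839.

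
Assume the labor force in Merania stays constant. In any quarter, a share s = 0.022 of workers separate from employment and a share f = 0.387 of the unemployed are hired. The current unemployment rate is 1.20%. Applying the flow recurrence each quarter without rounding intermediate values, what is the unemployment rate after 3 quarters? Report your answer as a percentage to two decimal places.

With a fixed labor force, u_{t+1} = u_t + s·(1−u_t) − f·u_t = u_t·(1−s−f) + s.
Here 1−s−f = 0.591 and s = 0.022.
u_1 = 0.012000 × 0.591 + 0.022 = 0.029092.
u_2 = 0.029092 × 0.591 + 0.022 = 0.039193.
u_3 = 0.039193 × 0.591 + 0.022 = 0.045163.

Unemployment rate after three quarters ≈ 4.52%.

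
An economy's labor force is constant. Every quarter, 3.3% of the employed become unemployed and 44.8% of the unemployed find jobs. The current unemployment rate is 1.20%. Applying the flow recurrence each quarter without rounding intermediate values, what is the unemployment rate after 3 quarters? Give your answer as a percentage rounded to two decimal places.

With a fixed labor force, u_{t+1} = u_t + s·(1−u_t) − f·u_t = u_t·(1−s−f) + s.
Here 1−s−f = 0.519 and s = 0.033.
u_1 = 0.012000 × 0.519 + 0.033 = 0.039228.
u_2 = 0.039228 × 0.519 + 0.033 = 0.053359.
u_3 = 0.053359 × 0.519 + 0.033 = 0.060693.

Unemployment rate after three quarters ≈ 6.07%.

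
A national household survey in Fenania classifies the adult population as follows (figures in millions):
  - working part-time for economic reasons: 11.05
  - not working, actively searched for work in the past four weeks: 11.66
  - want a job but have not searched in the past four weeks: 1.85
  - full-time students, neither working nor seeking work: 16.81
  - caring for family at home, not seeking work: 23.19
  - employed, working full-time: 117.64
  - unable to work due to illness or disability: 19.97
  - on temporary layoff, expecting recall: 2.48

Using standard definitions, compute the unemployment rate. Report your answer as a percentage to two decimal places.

Employed = 11.05 + 117.64 = 128.69 million (anyone who worked, including part-time for economic reasons, counts as employed).
Unemployed = 11.66 + 2.48 = 14.14 million (jobless and actively searching, or on temporary layoff).
Labor force = 128.69 + 14.14 = 142.83 million.
Unemployment rate = 14.14 / 142.83 = 9.90%.

Unemployment rate ≈ 9.90%.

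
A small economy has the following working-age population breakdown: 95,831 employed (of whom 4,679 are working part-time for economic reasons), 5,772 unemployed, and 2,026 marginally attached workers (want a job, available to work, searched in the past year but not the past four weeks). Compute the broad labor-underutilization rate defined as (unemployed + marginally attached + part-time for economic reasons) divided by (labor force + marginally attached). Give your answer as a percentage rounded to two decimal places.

Broad underutilization rate ≈ 12.04%.

Labor force = 95,831 + 5,772 = 101,603.
Numerator = 5,772 + 2,026 + 4,679 = 12,477.
Denominator = 101,603 + 2,026 = 103,629.
Broad rate = 12,477 / 103,629 = 12.04%.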